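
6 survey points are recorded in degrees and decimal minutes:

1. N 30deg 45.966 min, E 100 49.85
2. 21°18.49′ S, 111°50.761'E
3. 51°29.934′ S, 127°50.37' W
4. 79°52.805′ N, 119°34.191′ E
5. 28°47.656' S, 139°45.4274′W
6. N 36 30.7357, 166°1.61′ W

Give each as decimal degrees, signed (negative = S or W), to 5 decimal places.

Point 1:
  Lat: 30 + 45.966/60 = 30.766100
  N → positive
  Longitude: 49.85′ = 0.830833°; total 100.830833
  E ⇒ keep positive
Point 2:
  φ: 21 + 18.49/60 = 21.308167
  S → negative
  λ: 50.761′ = 0.846017°; total 111.846017
  E ⇒ keep positive
Point 3:
  Lat: 29.934′ = 0.498900°; total 51.498900
  S ⇒ negate
  Lon: 50.37′ = 0.839500°; total 127.839500
  W ⇒ negate
Point 4:
  φ: 79 + 52.805/60 = 79.880083
  N → positive
  Longitude: 119 + 34.191/60 = 119.569850
  E → positive
Point 5:
  Latitude: 28 + 47.656/60 = 28.794267
  S ⇒ negate
  Longitude: 139 + 45.4274/60 = 139.757123
  W → negative
Point 6:
  φ: 36 + 30.7357/60 = 36.512262
  N ⇒ keep positive
  λ: 1.61′ = 0.026833°; total 166.026833
  W ⇒ negate

1. 30.76610, 100.83083
2. -21.30817, 111.84602
3. -51.49890, -127.83950
4. 79.88008, 119.56985
5. -28.79427, -139.75712
6. 36.51226, -166.02683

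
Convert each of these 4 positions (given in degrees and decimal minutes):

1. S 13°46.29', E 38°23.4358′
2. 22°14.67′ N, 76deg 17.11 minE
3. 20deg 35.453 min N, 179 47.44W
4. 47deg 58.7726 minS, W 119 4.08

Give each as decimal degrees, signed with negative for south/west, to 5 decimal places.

Point 1:
  φ: 13 + 46.29/60 = 13.771500
  hemisphere S, so the sign is −
  λ: 38 + 23.4358/60 = 38.390597
  E → positive
Point 2:
  Lat: 14.67′ = 0.244500°; total 22.244500
  N ⇒ keep positive
  Longitude: 76 + 17.11/60 = 76.285167
  E ⇒ keep positive
Point 3:
  Lat: 20 + 35.453/60 = 20.590883
  N ⇒ keep positive
  Lon: 47.44′ = 0.790667°; total 179.790667
  W → negative
Point 4:
  φ: 58.7726′ = 0.979543°; total 47.979543
  S → negative
  Lon: 119 + 4.08/60 = 119.068000
  W → negative

1. -13.77150, 38.39060
2. 22.24450, 76.28517
3. 20.59088, -179.79067
4. -47.97954, -119.06800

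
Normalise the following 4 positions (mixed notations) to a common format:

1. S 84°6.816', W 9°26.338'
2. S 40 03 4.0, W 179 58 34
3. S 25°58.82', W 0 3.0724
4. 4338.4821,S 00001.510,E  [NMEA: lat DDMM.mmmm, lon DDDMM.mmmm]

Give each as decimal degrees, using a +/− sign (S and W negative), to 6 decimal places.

Point 1:
  Latitude: 6.816′ = 0.113600°; total 84.1136000
  S ⇒ negate
  λ: 26.338′ = 0.438967°; total 9.4389667
  W → negative
Point 2:
  Latitude: 40 + 3/60 + 4/3600 = 40.0511111
  hemisphere S, so the sign is −
  Longitude: 179 + 58/60 + 34/3600 = 179.9761111
  W ⇒ negate
Point 3:
  Latitude: 25 + 58.82/60 = 25.9803333
  S ⇒ negate
  Lon: 3.0724′ = 0.051207°; total 0.0512067
  W → negative
Point 4:
  Latitude: split at 2 digits → 43° and 38.4821′; 43 + 38.4821/60 = 43.6413683
  S ⇒ negate
  Longitude: split at 3 digits → 000° and 1.51′; 0 + 1.51/60 = 0.0251667
  E → positive

1. -84.113600, -9.438967
2. -40.051111, -179.976111
3. -25.980333, -0.051207
4. -43.641368, 0.025167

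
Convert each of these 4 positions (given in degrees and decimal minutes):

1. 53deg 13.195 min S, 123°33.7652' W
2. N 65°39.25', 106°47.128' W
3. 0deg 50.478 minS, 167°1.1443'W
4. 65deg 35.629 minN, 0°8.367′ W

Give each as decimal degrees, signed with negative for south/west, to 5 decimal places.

Point 1:
  φ: 13.195′ = 0.219917°; total 53.219917
  S ⇒ negate
  Lon: 33.7652′ = 0.562753°; total 123.562753
  W ⇒ negate
Point 2:
  Latitude: 65 + 39.25/60 = 65.654167
  N ⇒ keep positive
  Longitude: 47.128′ = 0.785467°; total 106.785467
  W → negative
Point 3:
  Lat: 0 + 50.478/60 = 0.841300
  hemisphere S, so the sign is −
  Longitude: 167 + 1.1443/60 = 167.019072
  hemisphere W, so the sign is −
Point 4:
  Latitude: 65 + 35.629/60 = 65.593817
  N ⇒ keep positive
  Longitude: 8.367′ = 0.139450°; total 0.139450
  hemisphere W, so the sign is −

1. -53.21992, -123.56275
2. 65.65417, -106.78547
3. -0.84130, -167.01907
4. 65.59382, -0.13945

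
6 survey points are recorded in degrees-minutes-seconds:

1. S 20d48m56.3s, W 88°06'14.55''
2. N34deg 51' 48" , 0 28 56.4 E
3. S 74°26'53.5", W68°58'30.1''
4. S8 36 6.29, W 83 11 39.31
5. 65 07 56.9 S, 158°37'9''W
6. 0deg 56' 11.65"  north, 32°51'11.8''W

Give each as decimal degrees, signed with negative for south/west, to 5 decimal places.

Point 1:
  φ: 20 + 48/60 + 56.3/3600 = 20.815639
  S → negative
  λ: 88 + 6/60 + 14.55/3600 = 88.104042
  W ⇒ negate
Point 2:
  Latitude: 34° + 51/60 + 48/3600 = 34 + 0.850000 + 0.013333 = 34.863333
  N ⇒ keep positive
  Longitude: 28′ + 56.4″ = 28.94000′; 0 + 28.94000/60 = 0.482333
  E ⇒ keep positive
Point 3:
  Lat: 74° + 26/60 + 53.5/3600 = 74 + 0.433333 + 0.014861 = 74.448194
  hemisphere S, so the sign is −
  Lon: 58′ + 30.1″ = 58.50167′; 68 + 58.50167/60 = 68.975028
  W ⇒ negate
Point 4:
  φ: 8 + 36/60 + 6.29/3600 = 8.601747
  S → negative
  Longitude: 83° + 11/60 + 39.31/3600 = 83 + 0.183333 + 0.010919 = 83.194253
  hemisphere W, so the sign is −
Point 5:
  Lat: 7′ + 56.9″ = 7.94833′; 65 + 7.94833/60 = 65.132472
  S → negative
  Lon: 158° + 37/60 + 9/3600 = 158 + 0.616667 + 0.002500 = 158.619167
  hemisphere W, so the sign is −
Point 6:
  φ: 56′ + 11.65″ = 56.19417′; 0 + 56.19417/60 = 0.936569
  N → positive
  λ: 51′ + 11.8″ = 51.19667′; 32 + 51.19667/60 = 32.853278
  hemisphere W, so the sign is −

1. -20.81564, -88.10404
2. 34.86333, 0.48233
3. -74.44819, -68.97503
4. -8.60175, -83.19425
5. -65.13247, -158.61917
6. 0.93657, -32.85328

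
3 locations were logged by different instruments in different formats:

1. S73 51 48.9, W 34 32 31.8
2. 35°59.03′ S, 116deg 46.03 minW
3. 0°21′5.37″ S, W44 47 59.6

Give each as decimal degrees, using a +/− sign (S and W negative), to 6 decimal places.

1. -73.863583, -34.542167
2. -35.983833, -116.767167
3. -0.351492, -44.799889

Point 1:
  Latitude: 73 + 51/60 + 48.9/3600 = 73.8635833
  hemisphere S, so the sign is −
  λ: 34° + 32/60 + 31.8/3600 = 34 + 0.533333 + 0.008833 = 34.5421667
  hemisphere W, so the sign is −
Point 2:
  Latitude: 35 + 59.03/60 = 35.9838333
  S ⇒ negate
  Lon: 116 + 46.03/60 = 116.7671667
  W ⇒ negate
Point 3:
  Lat: 21′ + 5.37″ = 21.08950′; 0 + 21.08950/60 = 0.3514917
  hemisphere S, so the sign is −
  Longitude: 47′ + 59.6″ = 47.99333′; 44 + 47.99333/60 = 44.7998889
  hemisphere W, so the sign is −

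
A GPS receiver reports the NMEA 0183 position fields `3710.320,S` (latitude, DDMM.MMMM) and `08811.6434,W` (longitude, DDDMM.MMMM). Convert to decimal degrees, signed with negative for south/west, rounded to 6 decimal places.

-37.172000, -88.194057

Lat: degrees = first 2 digits = 37, minutes = 10.32; 37 + 10.32/60 = 37.1720000
S → negative
Longitude: split at 3 digits → 088° and 11.6434′; 88 + 11.6434/60 = 88.1940567
W ⇒ negate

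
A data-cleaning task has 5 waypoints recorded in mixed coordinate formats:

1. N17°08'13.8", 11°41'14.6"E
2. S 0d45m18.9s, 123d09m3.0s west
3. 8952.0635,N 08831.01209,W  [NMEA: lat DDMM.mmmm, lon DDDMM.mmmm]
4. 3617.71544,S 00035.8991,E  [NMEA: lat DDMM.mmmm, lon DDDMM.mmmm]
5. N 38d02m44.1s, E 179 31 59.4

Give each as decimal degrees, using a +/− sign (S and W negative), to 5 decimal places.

Point 1:
  Lat: 17° + 8/60 + 13.8/3600 = 17 + 0.133333 + 0.003833 = 17.137167
  N ⇒ keep positive
  Lon: 11° + 41/60 + 14.6/3600 = 11 + 0.683333 + 0.004056 = 11.687389
  E → positive
Point 2:
  φ: 45′ + 18.9″ = 45.31500′; 0 + 45.31500/60 = 0.755250
  S → negative
  Lon: 123 + 9/60 + 3/3600 = 123.150833
  W → negative
Point 3:
  Latitude: split at 2 digits → 89° and 52.0635′; 89 + 52.0635/60 = 89.867725
  N ⇒ keep positive
  Longitude: split at 3 digits → 088° and 31.01209′; 88 + 31.01209/60 = 88.516868
  W ⇒ negate
Point 4:
  Latitude: degrees = first 2 digits = 36, minutes = 17.71544; 36 + 17.71544/60 = 36.295257
  hemisphere S, so the sign is −
  Lon: split at 3 digits → 000° and 35.8991′; 0 + 35.8991/60 = 0.598318
  E ⇒ keep positive
Point 5:
  Latitude: 2′ + 44.1″ = 2.73500′; 38 + 2.73500/60 = 38.045583
  N ⇒ keep positive
  Lon: 31′ + 59.4″ = 31.99000′; 179 + 31.99000/60 = 179.533167
  E → positive

1. 17.13717, 11.68739
2. -0.75525, -123.15083
3. 89.86773, -88.51687
4. -36.29526, 0.59832
5. 38.04558, 179.53317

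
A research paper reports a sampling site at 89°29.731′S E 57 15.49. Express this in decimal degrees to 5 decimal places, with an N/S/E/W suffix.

89.49552° S, 57.25817° E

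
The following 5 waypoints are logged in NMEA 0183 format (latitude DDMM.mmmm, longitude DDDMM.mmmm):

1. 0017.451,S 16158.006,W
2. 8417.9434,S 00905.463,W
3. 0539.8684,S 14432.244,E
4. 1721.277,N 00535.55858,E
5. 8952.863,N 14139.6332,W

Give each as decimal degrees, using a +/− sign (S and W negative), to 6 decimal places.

1. -0.290850, -161.966767
2. -84.299057, -9.091050
3. -5.664473, 144.537400
4. 17.354617, 5.592643
5. 89.881050, -141.660553

Point 1:
  φ: degrees = first 2 digits = 0, minutes = 17.451; 0 + 17.451/60 = 0.2908500
  S → negative
  Longitude: split at 3 digits → 161° and 58.006′; 161 + 58.006/60 = 161.9667667
  W ⇒ negate
Point 2:
  φ: degrees = first 2 digits = 84, minutes = 17.9434; 84 + 17.9434/60 = 84.2990567
  S ⇒ negate
  Lon: split at 3 digits → 009° and 5.463′; 9 + 5.463/60 = 9.0910500
  W ⇒ negate
Point 3:
  φ: degrees = first 2 digits = 5, minutes = 39.8684; 5 + 39.8684/60 = 5.6644733
  S ⇒ negate
  λ: split at 3 digits → 144° and 32.244′; 144 + 32.244/60 = 144.5374000
  E ⇒ keep positive
Point 4:
  Lat: degrees = first 2 digits = 17, minutes = 21.277; 17 + 21.277/60 = 17.3546167
  N ⇒ keep positive
  λ: split at 3 digits → 005° and 35.55858′; 5 + 35.55858/60 = 5.5926430
  E ⇒ keep positive
Point 5:
  Latitude: degrees = first 2 digits = 89, minutes = 52.863; 89 + 52.863/60 = 89.8810500
  N → positive
  λ: split at 3 digits → 141° and 39.6332′; 141 + 39.6332/60 = 141.6605533
  W → negative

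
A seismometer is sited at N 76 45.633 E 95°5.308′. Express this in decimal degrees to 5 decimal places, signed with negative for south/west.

φ: 76 + 45.633/60 = 76.760550
N ⇒ keep positive
Lon: 95 + 5.308/60 = 95.088467
E ⇒ keep positive

76.76055, 95.08847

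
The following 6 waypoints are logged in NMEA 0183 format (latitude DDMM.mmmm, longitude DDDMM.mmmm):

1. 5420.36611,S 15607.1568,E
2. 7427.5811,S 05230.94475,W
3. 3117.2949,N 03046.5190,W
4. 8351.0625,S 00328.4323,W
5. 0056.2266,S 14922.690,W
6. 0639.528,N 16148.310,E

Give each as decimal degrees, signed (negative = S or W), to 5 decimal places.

1. -54.33944, 156.11928
2. -74.45969, -52.51575
3. 31.28825, -30.77532
4. -83.85104, -3.47387
5. -0.93711, -149.37817
6. 6.65880, 161.80517

Point 1:
  Latitude: degrees = first 2 digits = 54, minutes = 20.36611; 54 + 20.36611/60 = 54.339435
  S → negative
  Longitude: degrees = first 3 digits = 156, minutes = 7.1568; 156 + 7.1568/60 = 156.119280
  E → positive
Point 2:
  Lat: degrees = first 2 digits = 74, minutes = 27.5811; 74 + 27.5811/60 = 74.459685
  hemisphere S, so the sign is −
  Longitude: split at 3 digits → 052° and 30.94475′; 52 + 30.94475/60 = 52.515746
  W → negative
Point 3:
  φ: split at 2 digits → 31° and 17.2949′; 31 + 17.2949/60 = 31.288248
  N → positive
  Lon: split at 3 digits → 030° and 46.519′; 30 + 46.519/60 = 30.775317
  W ⇒ negate
Point 4:
  φ: degrees = first 2 digits = 83, minutes = 51.0625; 83 + 51.0625/60 = 83.851042
  hemisphere S, so the sign is −
  Longitude: split at 3 digits → 003° and 28.4323′; 3 + 28.4323/60 = 3.473872
  hemisphere W, so the sign is −
Point 5:
  Latitude: split at 2 digits → 00° and 56.2266′; 0 + 56.2266/60 = 0.937110
  S ⇒ negate
  Lon: split at 3 digits → 149° and 22.69′; 149 + 22.69/60 = 149.378167
  hemisphere W, so the sign is −
Point 6:
  Latitude: split at 2 digits → 06° and 39.528′; 6 + 39.528/60 = 6.658800
  N ⇒ keep positive
  Longitude: degrees = first 3 digits = 161, minutes = 48.31; 161 + 48.31/60 = 161.805167
  E ⇒ keep positive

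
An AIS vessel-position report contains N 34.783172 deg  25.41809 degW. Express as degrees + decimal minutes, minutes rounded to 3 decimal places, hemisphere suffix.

34° 46.990′ N, 25° 25.085′ W

Lat: minutes = (34.783172 − 34) × 60 = 46.99032
Longitude: fractional part 0.418090 → 25.08540 minutes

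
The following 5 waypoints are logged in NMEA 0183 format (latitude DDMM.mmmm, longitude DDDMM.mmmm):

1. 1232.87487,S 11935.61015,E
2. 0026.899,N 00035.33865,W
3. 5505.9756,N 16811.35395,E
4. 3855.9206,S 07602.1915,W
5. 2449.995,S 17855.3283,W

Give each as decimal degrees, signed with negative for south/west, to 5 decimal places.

1. -12.54791, 119.59350
2. 0.44832, -0.58898
3. 55.09959, 168.18923
4. -38.93201, -76.03653
5. -24.83325, -178.92214

Point 1:
  φ: split at 2 digits → 12° and 32.87487′; 12 + 32.87487/60 = 12.547915
  S ⇒ negate
  Longitude: split at 3 digits → 119° and 35.61015′; 119 + 35.61015/60 = 119.593503
  E ⇒ keep positive
Point 2:
  Lat: degrees = first 2 digits = 0, minutes = 26.899; 0 + 26.899/60 = 0.448317
  N → positive
  Lon: split at 3 digits → 000° and 35.33865′; 0 + 35.33865/60 = 0.588978
  W → negative
Point 3:
  φ: degrees = first 2 digits = 55, minutes = 5.9756; 55 + 5.9756/60 = 55.099593
  N → positive
  Longitude: split at 3 digits → 168° and 11.35395′; 168 + 11.35395/60 = 168.189233
  E → positive
Point 4:
  φ: split at 2 digits → 38° and 55.9206′; 38 + 55.9206/60 = 38.932010
  S ⇒ negate
  Longitude: split at 3 digits → 076° and 2.1915′; 76 + 2.1915/60 = 76.036525
  W → negative
Point 5:
  Latitude: degrees = first 2 digits = 24, minutes = 49.995; 24 + 49.995/60 = 24.833250
  hemisphere S, so the sign is −
  Lon: split at 3 digits → 178° and 55.3283′; 178 + 55.3283/60 = 178.922138
  W ⇒ negate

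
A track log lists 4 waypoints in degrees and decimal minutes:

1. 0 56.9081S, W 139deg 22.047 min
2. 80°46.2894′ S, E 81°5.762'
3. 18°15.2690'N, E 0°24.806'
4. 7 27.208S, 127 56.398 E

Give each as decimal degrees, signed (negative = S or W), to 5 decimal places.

Point 1:
  φ: 0 + 56.9081/60 = 0.948468
  S → negative
  λ: 22.047′ = 0.367450°; total 139.367450
  W ⇒ negate
Point 2:
  φ: 80 + 46.2894/60 = 80.771490
  S → negative
  Longitude: 81 + 5.762/60 = 81.096033
  E → positive
Point 3:
  φ: 18 + 15.269/60 = 18.254483
  N → positive
  Lon: 0 + 24.806/60 = 0.413433
  E → positive
Point 4:
  φ: 7 + 27.208/60 = 7.453467
  S → negative
  Longitude: 127 + 56.398/60 = 127.939967
  E → positive

1. -0.94847, -139.36745
2. -80.77149, 81.09603
3. 18.25448, 0.41343
4. -7.45347, 127.93997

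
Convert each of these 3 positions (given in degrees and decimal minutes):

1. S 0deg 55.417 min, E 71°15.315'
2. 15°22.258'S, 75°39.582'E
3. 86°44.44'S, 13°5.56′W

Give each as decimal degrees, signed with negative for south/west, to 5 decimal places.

1. -0.92362, 71.25525
2. -15.37097, 75.65970
3. -86.74067, -13.09267

Point 1:
  Latitude: 0 + 55.417/60 = 0.923617
  S ⇒ negate
  λ: 15.315′ = 0.255250°; total 71.255250
  E ⇒ keep positive
Point 2:
  Latitude: 22.258′ = 0.370967°; total 15.370967
  hemisphere S, so the sign is −
  λ: 39.582′ = 0.659700°; total 75.659700
  E → positive
Point 3:
  φ: 86 + 44.44/60 = 86.740667
  S → negative
  Longitude: 5.56′ = 0.092667°; total 13.092667
  W ⇒ negate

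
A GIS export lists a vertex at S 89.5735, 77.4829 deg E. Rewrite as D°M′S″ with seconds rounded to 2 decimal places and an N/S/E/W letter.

89°34′24.60″ S, 77°28′58.44″ E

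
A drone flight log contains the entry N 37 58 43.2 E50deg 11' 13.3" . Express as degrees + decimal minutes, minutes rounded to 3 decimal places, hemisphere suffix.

37° 58.720′ N, 50° 11.222′ E

Latitude: seconds/60 = 0.72000; minutes = 58 + 0.72000 = 58.72000
Longitude: 11 + 13.3/60 = 11.22167′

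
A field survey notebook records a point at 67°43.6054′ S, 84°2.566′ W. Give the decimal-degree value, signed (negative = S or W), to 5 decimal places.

-67.72676, -84.04277

Latitude: 43.6054′ = 0.726757°; total 67.726757
hemisphere S, so the sign is −
Longitude: 84 + 2.566/60 = 84.042767
W → negative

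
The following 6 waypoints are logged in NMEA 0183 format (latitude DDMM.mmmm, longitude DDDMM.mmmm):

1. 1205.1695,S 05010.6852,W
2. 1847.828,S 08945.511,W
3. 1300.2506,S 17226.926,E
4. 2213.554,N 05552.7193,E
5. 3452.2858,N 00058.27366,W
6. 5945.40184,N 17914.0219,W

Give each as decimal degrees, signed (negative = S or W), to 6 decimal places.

Point 1:
  Latitude: degrees = first 2 digits = 12, minutes = 5.1695; 12 + 5.1695/60 = 12.0861583
  hemisphere S, so the sign is −
  λ: split at 3 digits → 050° and 10.6852′; 50 + 10.6852/60 = 50.1780867
  W → negative
Point 2:
  Lat: split at 2 digits → 18° and 47.828′; 18 + 47.828/60 = 18.7971333
  hemisphere S, so the sign is −
  Lon: degrees = first 3 digits = 89, minutes = 45.511; 89 + 45.511/60 = 89.7585167
  W ⇒ negate
Point 3:
  φ: split at 2 digits → 13° and 0.2506′; 13 + 0.2506/60 = 13.0041767
  S → negative
  Lon: split at 3 digits → 172° and 26.926′; 172 + 26.926/60 = 172.4487667
  E ⇒ keep positive
Point 4:
  Lat: degrees = first 2 digits = 22, minutes = 13.554; 22 + 13.554/60 = 22.2259000
  N → positive
  Lon: degrees = first 3 digits = 55, minutes = 52.7193; 55 + 52.7193/60 = 55.8786550
  E ⇒ keep positive
Point 5:
  φ: degrees = first 2 digits = 34, minutes = 52.2858; 34 + 52.2858/60 = 34.8714300
  N → positive
  Lon: split at 3 digits → 000° and 58.27366′; 0 + 58.27366/60 = 0.9712277
  hemisphere W, so the sign is −
Point 6:
  Lat: split at 2 digits → 59° and 45.40184′; 59 + 45.40184/60 = 59.7566973
  N → positive
  Lon: split at 3 digits → 179° and 14.0219′; 179 + 14.0219/60 = 179.2336983
  W ⇒ negate

1. -12.086158, -50.178087
2. -18.797133, -89.758517
3. -13.004177, 172.448767
4. 22.225900, 55.878655
5. 34.871430, -0.971228
6. 59.756697, -179.233698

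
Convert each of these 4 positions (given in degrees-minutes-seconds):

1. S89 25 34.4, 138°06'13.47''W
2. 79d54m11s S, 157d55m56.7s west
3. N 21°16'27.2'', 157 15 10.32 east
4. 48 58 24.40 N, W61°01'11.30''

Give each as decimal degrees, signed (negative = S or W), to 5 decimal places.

Point 1:
  Lat: 89 + 25/60 + 34.4/3600 = 89.426222
  hemisphere S, so the sign is −
  Lon: 138 + 6/60 + 13.47/3600 = 138.103742
  W ⇒ negate
Point 2:
  φ: 54′ + 11″ = 54.18333′; 79 + 54.18333/60 = 79.903056
  S ⇒ negate
  Longitude: 157 + 55/60 + 56.7/3600 = 157.932417
  W ⇒ negate
Point 3:
  φ: 21° + 16/60 + 27.2/3600 = 21 + 0.266667 + 0.007556 = 21.274222
  N ⇒ keep positive
  Longitude: 157 + 15/60 + 10.32/3600 = 157.252867
  E ⇒ keep positive
Point 4:
  Lat: 58′ + 24.4″ = 58.40667′; 48 + 58.40667/60 = 48.973444
  N ⇒ keep positive
  λ: 61 + 1/60 + 11.3/3600 = 61.019806
  hemisphere W, so the sign is −

1. -89.42622, -138.10374
2. -79.90306, -157.93242
3. 21.27422, 157.25287
4. 48.97344, -61.01981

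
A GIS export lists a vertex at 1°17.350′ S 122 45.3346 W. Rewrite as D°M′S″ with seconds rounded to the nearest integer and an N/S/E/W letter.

1°17′21″ S, 122°45′20″ W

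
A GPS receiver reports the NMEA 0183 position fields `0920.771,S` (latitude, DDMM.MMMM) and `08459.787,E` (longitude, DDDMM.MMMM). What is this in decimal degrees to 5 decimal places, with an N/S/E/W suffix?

9.34618° S, 84.99645° E

φ: degrees = first 2 digits = 9, minutes = 20.771; 9 + 20.771/60 = 9.346183
λ: degrees = first 3 digits = 84, minutes = 59.787; 84 + 59.787/60 = 84.996450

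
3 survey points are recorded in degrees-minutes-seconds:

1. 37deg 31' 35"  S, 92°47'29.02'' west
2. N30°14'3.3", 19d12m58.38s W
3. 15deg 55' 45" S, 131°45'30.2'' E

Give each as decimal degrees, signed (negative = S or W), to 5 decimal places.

Point 1:
  Lat: 31′ + 35″ = 31.58333′; 37 + 31.58333/60 = 37.526389
  hemisphere S, so the sign is −
  Longitude: 92° + 47/60 + 29.02/3600 = 92 + 0.783333 + 0.008061 = 92.791394
  W → negative
Point 2:
  Lat: 30 + 14/60 + 3.3/3600 = 30.234250
  N → positive
  Longitude: 19° + 12/60 + 58.38/3600 = 19 + 0.200000 + 0.016217 = 19.216217
  hemisphere W, so the sign is −
Point 3:
  φ: 55′ + 45″ = 55.75000′; 15 + 55.75000/60 = 15.929167
  S → negative
  Lon: 131° + 45/60 + 30.2/3600 = 131 + 0.750000 + 0.008389 = 131.758389
  E → positive

1. -37.52639, -92.79139
2. 30.23425, -19.21622
3. -15.92917, 131.75839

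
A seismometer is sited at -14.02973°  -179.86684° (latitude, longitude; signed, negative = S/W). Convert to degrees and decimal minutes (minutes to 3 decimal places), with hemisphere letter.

14° 1.784′ S, 179° 52.010′ W

Latitude is negative → S; |value| = 14.029730
Lat: 14° + 0.029730 × 60 = 14° 1.78380′
Longitude is negative → W; |value| = 179.866840
λ: 179° + 0.866840 × 60 = 179° 52.01040′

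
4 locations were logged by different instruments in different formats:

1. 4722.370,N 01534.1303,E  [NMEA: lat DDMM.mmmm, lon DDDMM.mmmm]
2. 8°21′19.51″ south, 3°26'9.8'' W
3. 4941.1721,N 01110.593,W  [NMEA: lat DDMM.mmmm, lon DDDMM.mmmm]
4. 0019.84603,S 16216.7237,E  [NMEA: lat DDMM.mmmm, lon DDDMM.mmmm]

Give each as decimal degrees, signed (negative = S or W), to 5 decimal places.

Point 1:
  Lat: degrees = first 2 digits = 47, minutes = 22.37; 47 + 22.37/60 = 47.372833
  N → positive
  Lon: degrees = first 3 digits = 15, minutes = 34.1303; 15 + 34.1303/60 = 15.568838
  E → positive
Point 2:
  Latitude: 8 + 21/60 + 19.51/3600 = 8.355419
  S ⇒ negate
  λ: 3 + 26/60 + 9.8/3600 = 3.436056
  hemisphere W, so the sign is −
Point 3:
  φ: degrees = first 2 digits = 49, minutes = 41.1721; 49 + 41.1721/60 = 49.686202
  N ⇒ keep positive
  λ: split at 3 digits → 011° and 10.593′; 11 + 10.593/60 = 11.176550
  W → negative
Point 4:
  Lat: split at 2 digits → 00° and 19.84603′; 0 + 19.84603/60 = 0.330767
  S → negative
  λ: split at 3 digits → 162° and 16.7237′; 162 + 16.7237/60 = 162.278728
  E ⇒ keep positive

1. 47.37283, 15.56884
2. -8.35542, -3.43606
3. 49.68620, -11.17655
4. -0.33077, 162.27873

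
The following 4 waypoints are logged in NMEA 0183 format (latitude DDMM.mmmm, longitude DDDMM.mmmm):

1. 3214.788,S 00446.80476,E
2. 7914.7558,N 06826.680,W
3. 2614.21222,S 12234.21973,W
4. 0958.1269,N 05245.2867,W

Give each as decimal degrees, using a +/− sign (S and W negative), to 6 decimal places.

Point 1:
  Latitude: degrees = first 2 digits = 32, minutes = 14.788; 32 + 14.788/60 = 32.2464667
  hemisphere S, so the sign is −
  Lon: split at 3 digits → 004° and 46.80476′; 4 + 46.80476/60 = 4.7800793
  E → positive
Point 2:
  Lat: degrees = first 2 digits = 79, minutes = 14.7558; 79 + 14.7558/60 = 79.2459300
  N → positive
  Longitude: split at 3 digits → 068° and 26.68′; 68 + 26.68/60 = 68.4446667
  W ⇒ negate
Point 3:
  φ: degrees = first 2 digits = 26, minutes = 14.21222; 26 + 14.21222/60 = 26.2368703
  hemisphere S, so the sign is −
  λ: degrees = first 3 digits = 122, minutes = 34.21973; 122 + 34.21973/60 = 122.5703288
  W → negative
Point 4:
  φ: degrees = first 2 digits = 9, minutes = 58.1269; 9 + 58.1269/60 = 9.9687817
  N → positive
  λ: split at 3 digits → 052° and 45.2867′; 52 + 45.2867/60 = 52.7547783
  hemisphere W, so the sign is −

1. -32.246467, 4.780079
2. 79.245930, -68.444667
3. -26.236870, -122.570329
4. 9.968782, -52.754778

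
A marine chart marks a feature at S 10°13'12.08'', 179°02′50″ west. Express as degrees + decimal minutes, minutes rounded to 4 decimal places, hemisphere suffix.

10° 13.2013′ S, 179° 2.8333′ W

φ: seconds/60 = 0.20133; minutes = 13 + 0.20133 = 13.201333
λ: 2 + 50/60 = 2.833333′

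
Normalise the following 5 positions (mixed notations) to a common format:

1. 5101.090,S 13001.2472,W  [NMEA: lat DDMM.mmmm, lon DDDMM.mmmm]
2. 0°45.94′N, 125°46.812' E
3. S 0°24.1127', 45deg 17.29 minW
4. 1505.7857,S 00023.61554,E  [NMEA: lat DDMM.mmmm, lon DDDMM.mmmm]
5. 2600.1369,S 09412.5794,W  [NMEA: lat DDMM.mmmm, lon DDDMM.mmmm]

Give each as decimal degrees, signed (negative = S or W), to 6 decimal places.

Point 1:
  φ: split at 2 digits → 51° and 1.09′; 51 + 1.09/60 = 51.0181667
  S ⇒ negate
  Longitude: split at 3 digits → 130° and 1.2472′; 130 + 1.2472/60 = 130.0207867
  W ⇒ negate
Point 2:
  Lat: 0 + 45.94/60 = 0.7656667
  N ⇒ keep positive
  Longitude: 46.812′ = 0.780200°; total 125.7802000
  E ⇒ keep positive
Point 3:
  φ: 0 + 24.1127/60 = 0.4018783
  S → negative
  Longitude: 45 + 17.29/60 = 45.2881667
  W → negative
Point 4:
  φ: degrees = first 2 digits = 15, minutes = 5.7857; 15 + 5.7857/60 = 15.0964283
  hemisphere S, so the sign is −
  λ: split at 3 digits → 000° and 23.61554′; 0 + 23.61554/60 = 0.3935923
  E ⇒ keep positive
Point 5:
  Latitude: degrees = first 2 digits = 26, minutes = 0.1369; 26 + 0.1369/60 = 26.0022817
  S ⇒ negate
  λ: split at 3 digits → 094° and 12.5794′; 94 + 12.5794/60 = 94.2096567
  hemisphere W, so the sign is −

1. -51.018167, -130.020787
2. 0.765667, 125.780200
3. -0.401878, -45.288167
4. -15.096428, 0.393592
5. -26.002282, -94.209657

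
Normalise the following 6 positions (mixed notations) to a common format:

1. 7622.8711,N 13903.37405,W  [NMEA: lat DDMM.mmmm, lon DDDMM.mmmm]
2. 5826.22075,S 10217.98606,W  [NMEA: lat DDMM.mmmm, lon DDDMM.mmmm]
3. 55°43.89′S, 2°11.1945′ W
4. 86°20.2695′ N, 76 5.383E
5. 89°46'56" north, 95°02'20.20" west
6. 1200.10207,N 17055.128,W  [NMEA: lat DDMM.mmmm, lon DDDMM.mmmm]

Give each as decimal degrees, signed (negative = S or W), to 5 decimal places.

1. 76.38119, -139.05623
2. -58.43701, -102.29977
3. -55.73150, -2.18658
4. 86.33783, 76.08972
5. 89.78222, -95.03894
6. 12.00170, -170.91880

Point 1:
  Latitude: split at 2 digits → 76° and 22.8711′; 76 + 22.8711/60 = 76.381185
  N → positive
  Lon: degrees = first 3 digits = 139, minutes = 3.37405; 139 + 3.37405/60 = 139.056234
  W ⇒ negate
Point 2:
  Lat: degrees = first 2 digits = 58, minutes = 26.22075; 58 + 26.22075/60 = 58.437013
  hemisphere S, so the sign is −
  Lon: degrees = first 3 digits = 102, minutes = 17.98606; 102 + 17.98606/60 = 102.299768
  W ⇒ negate
Point 3:
  Lat: 43.89′ = 0.731500°; total 55.731500
  hemisphere S, so the sign is −
  λ: 2 + 11.1945/60 = 2.186575
  W → negative
Point 4:
  Lat: 86 + 20.2695/60 = 86.337825
  N ⇒ keep positive
  λ: 5.383′ = 0.089717°; total 76.089717
  E → positive
Point 5:
  φ: 89 + 46/60 + 56/3600 = 89.782222
  N ⇒ keep positive
  Lon: 2′ + 20.2″ = 2.33667′; 95 + 2.33667/60 = 95.038944
  W → negative
Point 6:
  φ: degrees = first 2 digits = 12, minutes = 0.10207; 12 + 0.10207/60 = 12.001701
  N → positive
  Lon: degrees = first 3 digits = 170, minutes = 55.128; 170 + 55.128/60 = 170.918800
  W → negative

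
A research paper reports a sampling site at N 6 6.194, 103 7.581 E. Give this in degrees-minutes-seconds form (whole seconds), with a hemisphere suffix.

Latitude: 6.19400′ → 6′ and 0.19400 × 60 = 11.64″
Longitude: 7.58100′ → 7′ and 0.58100 × 60 = 34.86″

6°06′12″ N, 103°07′35″ E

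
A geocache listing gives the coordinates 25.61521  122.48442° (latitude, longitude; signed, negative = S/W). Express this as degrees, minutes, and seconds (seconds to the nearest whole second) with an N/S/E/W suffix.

Latitude: 0.615210 × 60 = 36.91260′ → 36′, remainder × 60 = 54.76″
Longitude: whole degrees 122; 29.06520′ → 29′ and 3.91″

25°36′55″ N, 122°29′4″ E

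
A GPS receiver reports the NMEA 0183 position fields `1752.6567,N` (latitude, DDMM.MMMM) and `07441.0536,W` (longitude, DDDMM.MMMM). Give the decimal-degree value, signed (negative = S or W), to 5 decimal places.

φ: split at 2 digits → 17° and 52.6567′; 17 + 52.6567/60 = 17.877612
N → positive
λ: split at 3 digits → 074° and 41.0536′; 74 + 41.0536/60 = 74.684227
W → negative

17.87761, -74.68423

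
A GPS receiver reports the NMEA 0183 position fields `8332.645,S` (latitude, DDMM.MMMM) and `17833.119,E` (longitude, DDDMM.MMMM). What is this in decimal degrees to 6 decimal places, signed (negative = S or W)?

-83.544083, 178.551983

Latitude: split at 2 digits → 83° and 32.645′; 83 + 32.645/60 = 83.5440833
hemisphere S, so the sign is −
Longitude: degrees = first 3 digits = 178, minutes = 33.119; 178 + 33.119/60 = 178.5519833
E → positive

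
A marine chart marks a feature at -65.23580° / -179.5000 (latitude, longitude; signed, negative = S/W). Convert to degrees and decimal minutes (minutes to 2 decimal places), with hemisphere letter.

65° 14.15′ S, 179° 30.00′ W

Latitude is negative → S; |value| = 65.235800
Latitude: minutes = (65.235800 − 65) × 60 = 14.1480
Longitude is negative → W; |value| = 179.500000
Longitude: 179° + 0.500000 × 60 = 179° 30.0000′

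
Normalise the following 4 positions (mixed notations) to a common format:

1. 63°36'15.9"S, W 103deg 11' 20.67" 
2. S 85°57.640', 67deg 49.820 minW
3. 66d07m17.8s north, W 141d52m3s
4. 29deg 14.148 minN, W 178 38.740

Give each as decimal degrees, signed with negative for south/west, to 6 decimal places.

Point 1:
  Lat: 63° + 36/60 + 15.9/3600 = 63 + 0.600000 + 0.004417 = 63.6044167
  S → negative
  λ: 11′ + 20.67″ = 11.34450′; 103 + 11.34450/60 = 103.1890750
  hemisphere W, so the sign is −
Point 2:
  Lat: 57.64′ = 0.960667°; total 85.9606667
  hemisphere S, so the sign is −
  λ: 49.82′ = 0.830333°; total 67.8303333
  W ⇒ negate
Point 3:
  Lat: 7′ + 17.8″ = 7.29667′; 66 + 7.29667/60 = 66.1216111
  N → positive
  Lon: 52′ + 3″ = 52.05000′; 141 + 52.05000/60 = 141.8675000
  W ⇒ negate
Point 4:
  Lat: 14.148′ = 0.235800°; total 29.2358000
  N → positive
  Lon: 38.74′ = 0.645667°; total 178.6456667
  hemisphere W, so the sign is −

1. -63.604417, -103.189075
2. -85.960667, -67.830333
3. 66.121611, -141.867500
4. 29.235800, -178.645667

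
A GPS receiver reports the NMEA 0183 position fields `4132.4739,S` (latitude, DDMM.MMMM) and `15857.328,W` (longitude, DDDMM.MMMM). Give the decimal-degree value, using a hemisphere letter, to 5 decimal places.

Latitude: degrees = first 2 digits = 41, minutes = 32.4739; 41 + 32.4739/60 = 41.541232
Longitude: split at 3 digits → 158° and 57.328′; 158 + 57.328/60 = 158.955467

41.54123° S, 158.95547° W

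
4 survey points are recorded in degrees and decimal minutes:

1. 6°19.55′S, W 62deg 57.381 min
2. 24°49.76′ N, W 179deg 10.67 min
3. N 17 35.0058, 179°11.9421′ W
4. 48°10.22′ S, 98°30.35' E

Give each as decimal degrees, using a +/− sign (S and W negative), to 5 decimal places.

Point 1:
  Latitude: 6 + 19.55/60 = 6.325833
  hemisphere S, so the sign is −
  Lon: 62 + 57.381/60 = 62.956350
  W → negative
Point 2:
  Latitude: 24 + 49.76/60 = 24.829333
  N → positive
  Lon: 10.67′ = 0.177833°; total 179.177833
  W ⇒ negate
Point 3:
  Lat: 35.0058′ = 0.583430°; total 17.583430
  N → positive
  Longitude: 11.9421′ = 0.199035°; total 179.199035
  hemisphere W, so the sign is −
Point 4:
  φ: 10.22′ = 0.170333°; total 48.170333
  S → negative
  Lon: 30.35′ = 0.505833°; total 98.505833
  E → positive

1. -6.32583, -62.95635
2. 24.82933, -179.17783
3. 17.58343, -179.19904
4. -48.17033, 98.50583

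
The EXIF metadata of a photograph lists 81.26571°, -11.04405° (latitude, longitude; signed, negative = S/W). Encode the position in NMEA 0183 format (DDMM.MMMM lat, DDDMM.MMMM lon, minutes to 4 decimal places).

8115.9426,N / 01102.6430,W

φ: 81° + 0.265710 × 60 = 81° 15.942600′
Longitude is negative → W; |value| = 11.044050
Longitude: minutes = (11.044050 − 11) × 60 = 2.643000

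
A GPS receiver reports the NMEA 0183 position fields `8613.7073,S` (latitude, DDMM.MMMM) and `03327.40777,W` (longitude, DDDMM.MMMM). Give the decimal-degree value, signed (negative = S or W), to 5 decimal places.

-86.22846, -33.45680

Latitude: split at 2 digits → 86° and 13.7073′; 86 + 13.7073/60 = 86.228455
S → negative
Longitude: split at 3 digits → 033° and 27.40777′; 33 + 27.40777/60 = 33.456796
W ⇒ negate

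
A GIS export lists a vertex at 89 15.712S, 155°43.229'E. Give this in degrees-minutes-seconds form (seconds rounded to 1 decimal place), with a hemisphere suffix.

89°15′42.7″ S, 155°43′13.7″ E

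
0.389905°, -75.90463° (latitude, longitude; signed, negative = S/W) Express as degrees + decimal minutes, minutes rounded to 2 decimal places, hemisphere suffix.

φ: 0° + 0.389905 × 60 = 0° 23.3943′
Longitude is negative → W; |value| = 75.904630
Longitude: fractional part 0.904630 → 54.2778 minutes

0° 23.39′ N, 75° 54.28′ W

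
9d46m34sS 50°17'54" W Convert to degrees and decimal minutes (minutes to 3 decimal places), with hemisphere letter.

Lat: seconds/60 = 0.56667; minutes = 46 + 0.56667 = 46.56667
Lon: 17 + 54/60 = 17.90000′

9° 46.567′ S, 50° 17.900′ W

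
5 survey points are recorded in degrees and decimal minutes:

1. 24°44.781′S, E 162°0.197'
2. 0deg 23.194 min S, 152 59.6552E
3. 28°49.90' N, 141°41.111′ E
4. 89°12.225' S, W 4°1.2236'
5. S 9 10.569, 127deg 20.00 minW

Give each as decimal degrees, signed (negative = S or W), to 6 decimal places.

Point 1:
  Lat: 24 + 44.781/60 = 24.7463500
  hemisphere S, so the sign is −
  λ: 162 + 0.197/60 = 162.0032833
  E ⇒ keep positive
Point 2:
  Lat: 0 + 23.194/60 = 0.3865667
  S ⇒ negate
  λ: 59.6552′ = 0.994253°; total 152.9942533
  E → positive
Point 3:
  φ: 28 + 49.9/60 = 28.8316667
  N → positive
  Longitude: 141 + 41.111/60 = 141.6851833
  E → positive
Point 4:
  Latitude: 12.225′ = 0.203750°; total 89.2037500
  S ⇒ negate
  Lon: 4 + 1.2236/60 = 4.0203933
  hemisphere W, so the sign is −
Point 5:
  Latitude: 10.569′ = 0.176150°; total 9.1761500
  hemisphere S, so the sign is −
  λ: 127 + 20/60 = 127.3333333
  hemisphere W, so the sign is −

1. -24.746350, 162.003283
2. -0.386567, 152.994253
3. 28.831667, 141.685183
4. -89.203750, -4.020393
5. -9.176150, -127.333333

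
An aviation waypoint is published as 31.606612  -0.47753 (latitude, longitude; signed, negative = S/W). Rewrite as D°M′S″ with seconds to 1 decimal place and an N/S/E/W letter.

Latitude: whole degrees 31; 36.39672′ → 36′ and 23.803″
Longitude is negative → W; |value| = 0.477530
λ: whole degrees 0; 28.65180′ → 28′ and 39.108″

31°36′23.8″ N, 0°28′39.1″ W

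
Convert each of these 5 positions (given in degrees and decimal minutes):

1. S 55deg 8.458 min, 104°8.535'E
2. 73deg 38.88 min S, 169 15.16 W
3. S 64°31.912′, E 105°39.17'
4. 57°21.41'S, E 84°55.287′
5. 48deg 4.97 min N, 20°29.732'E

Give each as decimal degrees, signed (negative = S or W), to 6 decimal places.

1. -55.140967, 104.142250
2. -73.648000, -169.252667
3. -64.531867, 105.652833
4. -57.356833, 84.921450
5. 48.082833, 20.495533

Point 1:
  Lat: 55 + 8.458/60 = 55.1409667
  S ⇒ negate
  Longitude: 104 + 8.535/60 = 104.1422500
  E → positive
Point 2:
  Lat: 73 + 38.88/60 = 73.6480000
  S → negative
  λ: 169 + 15.16/60 = 169.2526667
  hemisphere W, so the sign is −
Point 3:
  Latitude: 31.912′ = 0.531867°; total 64.5318667
  S → negative
  λ: 39.17′ = 0.652833°; total 105.6528333
  E → positive
Point 4:
  Latitude: 57 + 21.41/60 = 57.3568333
  S → negative
  Longitude: 55.287′ = 0.921450°; total 84.9214500
  E → positive
Point 5:
  Lat: 4.97′ = 0.082833°; total 48.0828333
  N → positive
  Longitude: 29.732′ = 0.495533°; total 20.4955333
  E → positive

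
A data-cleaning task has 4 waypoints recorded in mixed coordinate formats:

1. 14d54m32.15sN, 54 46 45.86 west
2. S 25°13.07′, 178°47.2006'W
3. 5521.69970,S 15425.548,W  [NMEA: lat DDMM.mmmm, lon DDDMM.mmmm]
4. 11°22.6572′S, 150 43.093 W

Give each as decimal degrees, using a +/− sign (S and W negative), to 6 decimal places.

Point 1:
  Lat: 54′ + 32.15″ = 54.53583′; 14 + 54.53583/60 = 14.9089306
  N → positive
  λ: 46′ + 45.86″ = 46.76433′; 54 + 46.76433/60 = 54.7794056
  W → negative
Point 2:
  Lat: 25 + 13.07/60 = 25.2178333
  hemisphere S, so the sign is −
  Longitude: 178 + 47.2006/60 = 178.7866767
  W ⇒ negate
Point 3:
  φ: split at 2 digits → 55° and 21.6997′; 55 + 21.6997/60 = 55.3616617
  S → negative
  Lon: split at 3 digits → 154° and 25.548′; 154 + 25.548/60 = 154.4258000
  W ⇒ negate
Point 4:
  φ: 11 + 22.6572/60 = 11.3776200
  S ⇒ negate
  λ: 150 + 43.093/60 = 150.7182167
  W → negative

1. 14.908931, -54.779406
2. -25.217833, -178.786677
3. -55.361662, -154.425800
4. -11.377620, -150.718217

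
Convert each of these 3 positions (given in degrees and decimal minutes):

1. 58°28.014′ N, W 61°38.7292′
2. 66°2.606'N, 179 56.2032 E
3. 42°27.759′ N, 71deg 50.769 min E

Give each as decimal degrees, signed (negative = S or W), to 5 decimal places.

Point 1:
  φ: 58 + 28.014/60 = 58.466900
  N ⇒ keep positive
  Lon: 61 + 38.7292/60 = 61.645487
  W ⇒ negate
Point 2:
  Lat: 2.606′ = 0.043433°; total 66.043433
  N → positive
  Longitude: 56.2032′ = 0.936720°; total 179.936720
  E ⇒ keep positive
Point 3:
  Lat: 42 + 27.759/60 = 42.462650
  N → positive
  Lon: 71 + 50.769/60 = 71.846150
  E ⇒ keep positive

1. 58.46690, -61.64549
2. 66.04343, 179.93672
3. 42.46265, 71.84615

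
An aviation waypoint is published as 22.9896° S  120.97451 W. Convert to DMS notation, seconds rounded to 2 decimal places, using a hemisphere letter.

22°59′22.56″ S, 120°58′28.24″ W

Latitude: whole degrees 22; 59.37600′ → 59′ and 22.5600″
Longitude: 0.974510 × 60 = 58.47060′ → 58′, remainder × 60 = 28.2360″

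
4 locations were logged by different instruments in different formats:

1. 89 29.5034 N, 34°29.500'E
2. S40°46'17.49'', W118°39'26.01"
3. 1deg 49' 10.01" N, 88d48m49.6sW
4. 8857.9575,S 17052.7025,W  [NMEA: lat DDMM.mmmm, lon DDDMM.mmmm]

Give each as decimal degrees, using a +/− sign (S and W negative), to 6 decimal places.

Point 1:
  Latitude: 89 + 29.5034/60 = 89.4917233
  N ⇒ keep positive
  Lon: 29.5′ = 0.491667°; total 34.4916667
  E → positive
Point 2:
  Lat: 40° + 46/60 + 17.49/3600 = 40 + 0.766667 + 0.004858 = 40.7715250
  S ⇒ negate
  Longitude: 118° + 39/60 + 26.01/3600 = 118 + 0.650000 + 0.007225 = 118.6572250
  hemisphere W, so the sign is −
Point 3:
  Lat: 1 + 49/60 + 10.01/3600 = 1.8194472
  N → positive
  Longitude: 88° + 48/60 + 49.6/3600 = 88 + 0.800000 + 0.013778 = 88.8137778
  W → negative
Point 4:
  Lat: degrees = first 2 digits = 88, minutes = 57.9575; 88 + 57.9575/60 = 88.9659583
  S ⇒ negate
  Lon: split at 3 digits → 170° and 52.7025′; 170 + 52.7025/60 = 170.8783750
  hemisphere W, so the sign is −

1. 89.491723, 34.491667
2. -40.771525, -118.657225
3. 1.819447, -88.813778
4. -88.965958, -170.878375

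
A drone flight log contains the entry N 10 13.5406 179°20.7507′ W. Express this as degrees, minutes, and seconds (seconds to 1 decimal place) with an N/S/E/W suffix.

10°13′32.4″ N, 179°20′45.0″ W

Latitude: fractional minutes 0.54060 × 60 = 32.436″
Lon: 20.75070′ → 20′ and 0.75070 × 60 = 45.042″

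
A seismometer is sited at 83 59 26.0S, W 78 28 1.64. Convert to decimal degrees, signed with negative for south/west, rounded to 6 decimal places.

Lat: 59′ + 26″ = 59.43333′; 83 + 59.43333/60 = 83.9905556
S ⇒ negate
Longitude: 78 + 28/60 + 1.64/3600 = 78.4671222
hemisphere W, so the sign is −

-83.990556, -78.467122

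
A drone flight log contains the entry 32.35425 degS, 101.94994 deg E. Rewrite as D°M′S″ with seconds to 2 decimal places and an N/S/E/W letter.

32°21′15.30″ S, 101°56′59.78″ E

φ: whole degrees 32; 21.25500′ → 21′ and 15.3000″
Lon: 0.949940° → 56.99640′; 0.99640 × 60 = 59.7840″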